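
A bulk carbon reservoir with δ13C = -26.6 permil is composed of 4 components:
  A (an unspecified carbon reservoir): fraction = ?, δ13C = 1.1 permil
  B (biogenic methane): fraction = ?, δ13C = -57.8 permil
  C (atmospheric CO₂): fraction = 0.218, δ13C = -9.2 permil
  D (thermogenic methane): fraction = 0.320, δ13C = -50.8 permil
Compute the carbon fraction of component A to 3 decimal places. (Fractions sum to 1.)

Let f_A and f_B be the unknown fractions; fractions sum to 1 so f_A + f_B = 0.462.
Mass balance: Σ fᵢ·δᵢ = δ_bulk ⇒ f_A·(1.1) + f_B·(-57.8) = -26.6 − (-18.262) = -8.338
Substitute f_B = 0.462 − f_A:
f_A·(1.1 − -57.8) = -8.338 − 0.462×(-57.8) = 18.365
f_A = 18.365 / 58.9 = 0.3118

0.312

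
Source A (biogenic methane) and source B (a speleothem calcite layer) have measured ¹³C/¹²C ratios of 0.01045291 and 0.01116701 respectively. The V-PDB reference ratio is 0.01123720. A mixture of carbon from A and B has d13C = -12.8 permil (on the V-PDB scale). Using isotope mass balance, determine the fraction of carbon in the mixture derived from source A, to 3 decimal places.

δ_A = (0.01045291/0.01123720 − 1)×1000 = (0.930206 − 1)×1000 = -69.794 permil
δ_B = (0.01116701/0.01123720 − 1)×1000 = (0.993754 − 1)×1000 = -6.246 permil
f_A = (δ_mix − δ_B)/(δ_A − δ_B) = (-12.8 − (-6.246))/(-69.794 − (-6.246))
f_A = -6.554 / -63.548 = 0.1031

0.103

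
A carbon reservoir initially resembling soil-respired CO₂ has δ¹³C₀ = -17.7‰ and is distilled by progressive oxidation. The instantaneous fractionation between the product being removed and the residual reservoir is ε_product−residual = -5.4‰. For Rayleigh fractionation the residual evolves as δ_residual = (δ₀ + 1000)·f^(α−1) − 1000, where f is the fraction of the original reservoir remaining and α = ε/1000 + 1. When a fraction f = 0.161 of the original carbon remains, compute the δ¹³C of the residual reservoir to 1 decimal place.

Rayleigh residual: δ_res = (δ₀ + 1000)·f^(α−1) − 1000
α = ε/1000 + 1 = 0.99460, so α − 1 = -0.00540
f^(α−1) = 0.161^(-0.00540) = 1.009911
δ_res = (-17.7 + 1000) × 1.009911 − 1000 = 992.036 − 1000 = -7.96‰

-8.0‰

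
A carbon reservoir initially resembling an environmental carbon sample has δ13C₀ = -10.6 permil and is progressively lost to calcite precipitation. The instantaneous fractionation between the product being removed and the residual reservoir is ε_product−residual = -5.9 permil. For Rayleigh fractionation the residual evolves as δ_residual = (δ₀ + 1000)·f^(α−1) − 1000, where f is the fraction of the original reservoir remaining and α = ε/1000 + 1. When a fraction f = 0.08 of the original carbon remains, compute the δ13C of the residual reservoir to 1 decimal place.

4.3 permil

Rayleigh residual: δ_res = (δ₀ + 1000)·f^(α−1) − 1000
α = ε/1000 + 1 = 0.99410, so α − 1 = -0.00590
f^(α−1) = 0.08^(-0.00590) = 1.015013
δ_res = (-10.6 + 1000) × 1.015013 − 1000 = 1004.254 − 1000 = 4.25 permil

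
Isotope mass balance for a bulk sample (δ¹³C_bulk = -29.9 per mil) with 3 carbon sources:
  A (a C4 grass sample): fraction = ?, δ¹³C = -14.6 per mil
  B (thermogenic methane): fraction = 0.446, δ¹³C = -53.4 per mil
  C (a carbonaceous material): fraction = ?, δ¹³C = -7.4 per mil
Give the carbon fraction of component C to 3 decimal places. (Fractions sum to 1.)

Let f_C and f_A be the unknown fractions; fractions sum to 1 so f_C + f_A = 0.554.
Mass balance: Σ fᵢ·δᵢ = δ_bulk ⇒ f_C·(-7.4) + f_A·(-14.6) = -29.9 − (-23.816) = -6.084
Substitute f_A = 0.554 − f_C:
f_C·(-7.4 − -14.6) = -6.084 − 0.554×(-14.6) = 2.005
f_C = 2.005 / 7.2 = 0.2784

0.278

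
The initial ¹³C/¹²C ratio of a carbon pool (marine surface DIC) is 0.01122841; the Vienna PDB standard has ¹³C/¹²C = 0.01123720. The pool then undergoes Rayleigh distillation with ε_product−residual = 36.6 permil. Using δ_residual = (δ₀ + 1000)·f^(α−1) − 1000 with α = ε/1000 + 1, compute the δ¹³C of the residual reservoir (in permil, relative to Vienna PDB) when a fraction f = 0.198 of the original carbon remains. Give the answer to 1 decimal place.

-58.3 permil

δ₀ = (0.01122841/0.01123720 − 1)×1000 = (0.999218 − 1)×1000 = -0.782 permil
α − 1 = ε/1000 = 0.0366
f^(α−1) = 0.198^(0.0366) = 0.942449
δ_res = (-0.782 + 1000) × 0.942449 − 1000 = 941.712 − 1000 = -58.29 permil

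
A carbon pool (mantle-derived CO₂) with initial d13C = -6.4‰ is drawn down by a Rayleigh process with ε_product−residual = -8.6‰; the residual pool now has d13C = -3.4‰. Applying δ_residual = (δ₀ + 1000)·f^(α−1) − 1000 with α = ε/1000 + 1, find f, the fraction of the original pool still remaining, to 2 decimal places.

0.70

α − 1 = ε/1000 = -0.0086
(δ_res + 1000)/(δ₀ + 1000) = (-3.4 + 1000)/(-6.4 + 1000) = 996.6/993.6 = 1.003019
f = 1.003019^(1/-0.0086) = exp(ln(1.003019)/-0.0086) = exp(0.00301/-0.0086)
f = exp(-0.3506) = 0.7043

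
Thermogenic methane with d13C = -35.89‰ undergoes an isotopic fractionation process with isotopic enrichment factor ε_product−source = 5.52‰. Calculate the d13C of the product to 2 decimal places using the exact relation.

To first order, δ_product ≈ δ_source + ε = -30.37‰.
Exactly, δ_product = (δ_source + 1000)·(ε/1000 + 1) − 1000.
δ_product = (-35.89 + 1000) × (5.52/1000 + 1) − 1000
δ_product = -30.568‰

-30.57‰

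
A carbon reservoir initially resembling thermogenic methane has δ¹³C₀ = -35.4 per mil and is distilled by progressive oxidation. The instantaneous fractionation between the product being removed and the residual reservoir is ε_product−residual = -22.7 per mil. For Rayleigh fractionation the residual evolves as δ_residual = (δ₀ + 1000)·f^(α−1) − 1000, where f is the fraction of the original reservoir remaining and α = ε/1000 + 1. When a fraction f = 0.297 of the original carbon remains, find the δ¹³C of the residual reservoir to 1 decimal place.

-8.4 per mil

Rayleigh residual: δ_res = (δ₀ + 1000)·f^(α−1) − 1000
α = ε/1000 + 1 = 0.97730, so α − 1 = -0.02270
f^(α−1) = 0.297^(-0.02270) = 1.027942
δ_res = (-35.4 + 1000) × 1.027942 − 1000 = 991.552 − 1000 = -8.45 per mil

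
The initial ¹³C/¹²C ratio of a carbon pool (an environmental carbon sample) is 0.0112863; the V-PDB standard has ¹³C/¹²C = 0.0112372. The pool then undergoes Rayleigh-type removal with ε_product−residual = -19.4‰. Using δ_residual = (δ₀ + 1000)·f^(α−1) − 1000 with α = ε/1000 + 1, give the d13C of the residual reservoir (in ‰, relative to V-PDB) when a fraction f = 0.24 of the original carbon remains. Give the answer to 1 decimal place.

32.6‰

δ₀ = (0.0112863/0.0112372 − 1)×1000 = (1.004369 − 1)×1000 = 4.369‰
α − 1 = ε/1000 = -0.0194
f^(α−1) = 0.24^(-0.0194) = 1.028073
δ_res = (4.369 + 1000) × 1.028073 − 1000 = 1032.565 − 1000 = 32.56‰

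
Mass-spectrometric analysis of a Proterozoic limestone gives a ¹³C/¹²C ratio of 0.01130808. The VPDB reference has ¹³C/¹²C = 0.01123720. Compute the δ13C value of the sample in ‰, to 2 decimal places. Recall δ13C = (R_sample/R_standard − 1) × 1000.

δ13C = (R_sample / R_standard − 1) × 1000
R_sample / R_standard = 0.01130808 / 0.01123720 = 1.006308
δ13C = (1.006308 − 1) × 1000 = 6.308‰

6.31‰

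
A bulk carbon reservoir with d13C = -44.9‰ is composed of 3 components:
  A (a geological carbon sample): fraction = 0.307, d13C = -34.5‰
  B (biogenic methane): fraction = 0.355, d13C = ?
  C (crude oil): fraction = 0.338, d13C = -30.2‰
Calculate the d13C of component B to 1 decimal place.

-67.9‰

Isotope mass balance: δ_bulk = Σ fᵢ·δᵢ.
-44.9 = 0.307×(-34.5) + 0.355×δ_B + 0.338×(-30.2)
0.355·δ_B = -44.9 − (-20.799) = -24.101
δ_B = -24.101 / 0.355 = -67.89‰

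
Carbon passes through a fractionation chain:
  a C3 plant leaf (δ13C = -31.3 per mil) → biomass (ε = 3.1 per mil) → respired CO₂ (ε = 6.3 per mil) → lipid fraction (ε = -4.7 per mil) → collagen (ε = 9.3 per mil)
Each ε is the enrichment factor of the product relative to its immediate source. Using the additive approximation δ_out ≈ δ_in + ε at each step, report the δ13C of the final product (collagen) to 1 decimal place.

-17.3 per mil

step 1: δ ≈ -31.3 + (3.1) = -28.2 per mil
step 2: δ ≈ -28.2 + (6.3) = -21.9 per mil
step 3: δ ≈ -21.9 + (-4.7) = -26.6 per mil
step 4: δ ≈ -26.6 + (9.3) = -17.3 per mil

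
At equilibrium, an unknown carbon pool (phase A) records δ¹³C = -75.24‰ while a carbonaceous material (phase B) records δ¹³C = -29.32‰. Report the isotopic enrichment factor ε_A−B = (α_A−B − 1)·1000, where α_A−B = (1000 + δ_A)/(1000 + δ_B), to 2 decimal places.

α_A−B = (1000 + -75.24) / (1000 + -29.32) = 924.76 / 970.68 = 0.952693
ε_A−B = (0.952693 − 1) × 1000 = -47.307‰
(The approximation ε ≈ δ_A − δ_B would give -45.92‰.)

-47.31‰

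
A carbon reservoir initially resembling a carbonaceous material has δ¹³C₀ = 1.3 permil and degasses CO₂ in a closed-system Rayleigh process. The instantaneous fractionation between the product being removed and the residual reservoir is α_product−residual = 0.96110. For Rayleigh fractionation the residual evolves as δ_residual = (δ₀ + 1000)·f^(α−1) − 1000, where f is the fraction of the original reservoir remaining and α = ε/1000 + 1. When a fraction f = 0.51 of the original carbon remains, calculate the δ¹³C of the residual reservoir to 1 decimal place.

Rayleigh residual: δ_res = (δ₀ + 1000)·f^(α−1) − 1000
α − 1 = -0.03890
f^(α−1) = 0.51^(-0.03890) = 1.026539
δ_res = (1.3 + 1000) × 1.026539 − 1000 = 1027.874 − 1000 = 27.87 permil

27.9 permil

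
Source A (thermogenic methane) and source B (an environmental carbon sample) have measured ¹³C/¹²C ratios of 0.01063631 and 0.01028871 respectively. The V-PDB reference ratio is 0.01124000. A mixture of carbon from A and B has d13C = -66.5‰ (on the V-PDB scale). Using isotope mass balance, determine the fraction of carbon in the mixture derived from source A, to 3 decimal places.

0.586

δ_A = (0.01063631/0.01124000 − 1)×1000 = (0.946291 − 1)×1000 = -53.709‰
δ_B = (0.01028871/0.01124000 − 1)×1000 = (0.915366 − 1)×1000 = -84.634‰
f_A = (δ_mix − δ_B)/(δ_A − δ_B) = (-66.5 − (-84.634))/(-53.709 − (-84.634))
f_A = 18.134 / 30.925 = 0.5864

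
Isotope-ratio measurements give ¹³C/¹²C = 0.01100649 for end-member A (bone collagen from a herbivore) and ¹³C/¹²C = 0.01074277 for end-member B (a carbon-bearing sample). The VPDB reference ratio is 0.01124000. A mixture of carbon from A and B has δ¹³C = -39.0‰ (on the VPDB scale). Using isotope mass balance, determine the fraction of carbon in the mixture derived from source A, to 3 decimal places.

0.223

δ_A = (0.01100649/0.01124000 − 1)×1000 = (0.979225 − 1)×1000 = -20.775‰
δ_B = (0.01074277/0.01124000 − 1)×1000 = (0.955762 − 1)×1000 = -44.238‰
f_A = (δ_mix − δ_B)/(δ_A − δ_B) = (-39.0 − (-44.238))/(-20.775 − (-44.238))
f_A = 5.238 / 23.463 = 0.2232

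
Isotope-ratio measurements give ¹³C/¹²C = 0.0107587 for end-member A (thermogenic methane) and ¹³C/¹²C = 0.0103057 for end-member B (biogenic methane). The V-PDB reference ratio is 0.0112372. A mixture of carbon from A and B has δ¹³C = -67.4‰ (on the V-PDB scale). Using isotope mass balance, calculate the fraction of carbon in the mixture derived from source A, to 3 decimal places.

δ_A = (0.0107587/0.0112372 − 1)×1000 = (0.957418 − 1)×1000 = -42.582‰
δ_B = (0.0103057/0.0112372 − 1)×1000 = (0.917106 − 1)×1000 = -82.894‰
f_A = (δ_mix − δ_B)/(δ_A − δ_B) = (-67.4 − (-82.894))/(-42.582 − (-82.894))
f_A = 15.494 / 40.313 = 0.3844

0.384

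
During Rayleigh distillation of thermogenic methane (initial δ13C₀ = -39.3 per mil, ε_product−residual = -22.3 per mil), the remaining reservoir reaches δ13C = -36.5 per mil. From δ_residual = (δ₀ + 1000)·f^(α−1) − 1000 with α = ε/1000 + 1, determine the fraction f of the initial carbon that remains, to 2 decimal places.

0.88

α − 1 = ε/1000 = -0.0223
(δ_res + 1000)/(δ₀ + 1000) = (-36.5 + 1000)/(-39.3 + 1000) = 963.5/960.7 = 1.002915
f = 1.002915^(1/-0.0223) = exp(ln(1.002915)/-0.0223) = exp(0.00291/-0.0223)
f = exp(-0.1305) = 0.8777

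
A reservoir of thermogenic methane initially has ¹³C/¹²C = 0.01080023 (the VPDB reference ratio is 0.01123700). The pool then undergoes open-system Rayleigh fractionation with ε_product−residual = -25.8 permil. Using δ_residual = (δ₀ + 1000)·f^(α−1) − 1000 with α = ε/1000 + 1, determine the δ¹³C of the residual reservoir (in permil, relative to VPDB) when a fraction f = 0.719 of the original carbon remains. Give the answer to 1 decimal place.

δ₀ = (0.01080023/0.01123700 − 1)×1000 = (0.961131 − 1)×1000 = -38.869 permil
α − 1 = ε/1000 = -0.0258
f^(α−1) = 0.719^(-0.0258) = 1.008548
δ_res = (-38.869 + 1000) × 1.008548 − 1000 = 969.346 − 1000 = -30.65 permil

-30.7 permil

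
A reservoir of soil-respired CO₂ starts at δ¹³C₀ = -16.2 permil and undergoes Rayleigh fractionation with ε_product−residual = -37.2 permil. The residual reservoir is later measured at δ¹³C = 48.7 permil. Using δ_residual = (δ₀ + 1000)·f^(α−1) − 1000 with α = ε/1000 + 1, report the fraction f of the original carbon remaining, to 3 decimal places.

0.180

α − 1 = ε/1000 = -0.0372
(δ_res + 1000)/(δ₀ + 1000) = (48.7 + 1000)/(-16.2 + 1000) = 1048.7/983.8 = 1.065969
f = 1.065969^(1/-0.0372) = exp(ln(1.065969)/-0.0372) = exp(0.06388/-0.0372)
f = exp(-1.7173) = 0.1795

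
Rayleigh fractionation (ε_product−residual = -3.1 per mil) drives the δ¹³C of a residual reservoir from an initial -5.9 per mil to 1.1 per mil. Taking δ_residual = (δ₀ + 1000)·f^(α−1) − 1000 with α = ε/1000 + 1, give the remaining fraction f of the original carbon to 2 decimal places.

α − 1 = ε/1000 = -0.0031
(δ_res + 1000)/(δ₀ + 1000) = (1.1 + 1000)/(-5.9 + 1000) = 1001.1/994.1 = 1.007042
f = 1.007042^(1/-0.0031) = exp(ln(1.007042)/-0.0031) = exp(0.00702/-0.0031)
f = exp(-2.2635) = 0.1040

0.10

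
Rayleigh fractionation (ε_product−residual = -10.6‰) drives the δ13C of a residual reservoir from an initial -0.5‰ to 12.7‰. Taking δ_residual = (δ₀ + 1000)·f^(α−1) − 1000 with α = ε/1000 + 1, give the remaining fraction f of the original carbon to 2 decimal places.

α − 1 = ε/1000 = -0.0106
(δ_res + 1000)/(δ₀ + 1000) = (12.7 + 1000)/(-0.5 + 1000) = 1012.7/999.5 = 1.013207
f = 1.013207^(1/-0.0106) = exp(ln(1.013207)/-0.0106) = exp(0.01312/-0.0106)
f = exp(-1.2378) = 0.2900

0.29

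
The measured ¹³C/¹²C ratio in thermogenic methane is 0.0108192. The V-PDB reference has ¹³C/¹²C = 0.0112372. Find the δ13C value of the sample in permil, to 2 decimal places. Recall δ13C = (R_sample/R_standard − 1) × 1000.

-37.20 permil

δ13C = (R_sample / R_standard − 1) × 1000
R_sample / R_standard = 0.0108192 / 0.0112372 = 0.962802
δ13C = (0.962802 − 1) × 1000 = -37.198 permil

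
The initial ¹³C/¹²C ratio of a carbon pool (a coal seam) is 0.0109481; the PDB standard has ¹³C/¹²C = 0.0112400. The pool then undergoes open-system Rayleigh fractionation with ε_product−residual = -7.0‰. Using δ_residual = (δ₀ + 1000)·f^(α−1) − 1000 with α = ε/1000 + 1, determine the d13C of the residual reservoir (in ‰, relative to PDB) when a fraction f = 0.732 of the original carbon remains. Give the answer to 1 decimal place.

δ₀ = (0.0109481/0.0112400 − 1)×1000 = (0.974030 − 1)×1000 = -25.970‰
α − 1 = ε/1000 = -0.0070
f^(α−1) = 0.732^(-0.0070) = 1.002186
δ_res = (-25.970 + 1000) × 1.002186 − 1000 = 976.160 − 1000 = -23.84‰

-23.8‰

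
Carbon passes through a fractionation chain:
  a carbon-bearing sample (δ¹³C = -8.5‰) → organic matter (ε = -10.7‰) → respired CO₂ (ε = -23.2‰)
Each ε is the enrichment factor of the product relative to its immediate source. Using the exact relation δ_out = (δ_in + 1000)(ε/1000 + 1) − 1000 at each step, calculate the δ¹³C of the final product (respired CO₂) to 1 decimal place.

step 1: δ = (-8.50 + 1000)·(-10.7/1000 + 1) − 1000 = -19.11‰
step 2: δ = (-19.11 + 1000)·(-23.2/1000 + 1) − 1000 = -41.87‰

-41.9‰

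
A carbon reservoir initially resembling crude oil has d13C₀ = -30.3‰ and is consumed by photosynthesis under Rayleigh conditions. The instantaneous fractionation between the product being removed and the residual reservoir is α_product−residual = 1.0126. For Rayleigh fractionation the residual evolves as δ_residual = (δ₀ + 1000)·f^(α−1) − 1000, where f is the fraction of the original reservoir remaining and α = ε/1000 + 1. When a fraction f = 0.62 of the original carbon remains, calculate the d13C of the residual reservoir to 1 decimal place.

Rayleigh residual: δ_res = (δ₀ + 1000)·f^(α−1) − 1000
α − 1 = 0.01260
f^(α−1) = 0.62^(0.01260) = 0.993995
δ_res = (-30.3 + 1000) × 0.993995 − 1000 = 963.877 − 1000 = -36.12‰

-36.1‰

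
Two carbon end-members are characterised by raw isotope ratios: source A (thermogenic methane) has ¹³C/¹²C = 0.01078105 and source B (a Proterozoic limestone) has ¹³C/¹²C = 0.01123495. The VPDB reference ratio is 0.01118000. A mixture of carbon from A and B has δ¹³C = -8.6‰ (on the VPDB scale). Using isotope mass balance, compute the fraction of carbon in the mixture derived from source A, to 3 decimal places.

0.333

δ_A = (0.01078105/0.01118000 − 1)×1000 = (0.964316 − 1)×1000 = -35.684‰
δ_B = (0.01123495/0.01118000 − 1)×1000 = (1.004915 − 1)×1000 = 4.915‰
f_A = (δ_mix − δ_B)/(δ_A − δ_B) = (-8.6 − (4.915))/(-35.684 − (4.915))
f_A = -13.515 / -40.599 = 0.3329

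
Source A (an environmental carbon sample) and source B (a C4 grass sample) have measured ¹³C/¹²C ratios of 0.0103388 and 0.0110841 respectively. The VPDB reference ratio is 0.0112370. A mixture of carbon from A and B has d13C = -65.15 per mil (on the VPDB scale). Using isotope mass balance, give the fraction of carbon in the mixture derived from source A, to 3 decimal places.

δ_A = (0.0103388/0.0112370 − 1)×1000 = (0.920068 − 1)×1000 = -79.932 per mil
δ_B = (0.0110841/0.0112370 − 1)×1000 = (0.986393 − 1)×1000 = -13.607 per mil
f_A = (δ_mix − δ_B)/(δ_A − δ_B) = (-65.15 − (-13.607))/(-79.932 − (-13.607))
f_A = -51.543 / -66.326 = 0.7771

0.777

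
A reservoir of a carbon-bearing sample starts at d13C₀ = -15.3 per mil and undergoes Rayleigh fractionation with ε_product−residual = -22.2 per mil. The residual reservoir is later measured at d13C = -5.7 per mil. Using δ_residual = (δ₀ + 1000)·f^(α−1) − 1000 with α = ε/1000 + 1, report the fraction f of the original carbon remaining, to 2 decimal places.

α − 1 = ε/1000 = -0.0222
(δ_res + 1000)/(δ₀ + 1000) = (-5.7 + 1000)/(-15.3 + 1000) = 994.3/984.7 = 1.009749
f = 1.009749^(1/-0.0222) = exp(ln(1.009749)/-0.0222) = exp(0.00970/-0.0222)
f = exp(-0.4370) = 0.6460

0.65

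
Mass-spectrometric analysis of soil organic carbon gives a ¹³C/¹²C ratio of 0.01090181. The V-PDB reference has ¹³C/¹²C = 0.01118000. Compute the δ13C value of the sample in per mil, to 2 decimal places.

-24.88 per mil

δ13C = (R_sample / R_standard − 1) × 1000
R_sample / R_standard = 0.01090181 / 0.01118000 = 0.975117
δ13C = (0.975117 − 1) × 1000 = -24.883 per mil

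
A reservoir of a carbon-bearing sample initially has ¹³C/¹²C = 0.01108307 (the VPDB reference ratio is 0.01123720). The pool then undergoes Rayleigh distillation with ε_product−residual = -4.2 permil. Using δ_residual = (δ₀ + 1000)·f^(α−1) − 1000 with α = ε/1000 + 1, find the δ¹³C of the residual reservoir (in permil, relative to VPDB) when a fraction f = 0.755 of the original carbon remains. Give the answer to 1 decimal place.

-12.6 permil

δ₀ = (0.01108307/0.01123720 − 1)×1000 = (0.986284 − 1)×1000 = -13.716 permil
α − 1 = ε/1000 = -0.0042
f^(α−1) = 0.755^(-0.0042) = 1.001181
δ_res = (-13.716 + 1000) × 1.001181 − 1000 = 987.449 − 1000 = -12.55 permil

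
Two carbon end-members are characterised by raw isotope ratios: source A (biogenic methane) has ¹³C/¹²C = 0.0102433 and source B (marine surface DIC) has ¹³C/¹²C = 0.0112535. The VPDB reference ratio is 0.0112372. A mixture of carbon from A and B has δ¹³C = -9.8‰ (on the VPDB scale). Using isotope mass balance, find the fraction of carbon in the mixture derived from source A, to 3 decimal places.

δ_A = (0.0102433/0.0112372 − 1)×1000 = (0.911553 − 1)×1000 = -88.447‰
δ_B = (0.0112535/0.0112372 − 1)×1000 = (1.001451 − 1)×1000 = 1.451‰
f_A = (δ_mix − δ_B)/(δ_A − δ_B) = (-9.8 − (1.451))/(-88.447 − (1.451))
f_A = -11.251 / -89.898 = 0.1251

0.125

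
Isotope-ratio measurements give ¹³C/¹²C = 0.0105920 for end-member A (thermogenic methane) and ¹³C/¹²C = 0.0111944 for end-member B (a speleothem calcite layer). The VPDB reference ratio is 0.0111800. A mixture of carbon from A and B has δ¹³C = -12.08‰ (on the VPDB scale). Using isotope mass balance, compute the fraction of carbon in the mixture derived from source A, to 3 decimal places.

δ_A = (0.0105920/0.0111800 − 1)×1000 = (0.947406 − 1)×1000 = -52.594‰
δ_B = (0.0111944/0.0111800 − 1)×1000 = (1.001288 − 1)×1000 = 1.288‰
f_A = (δ_mix − δ_B)/(δ_A − δ_B) = (-12.08 − (1.288))/(-52.594 − (1.288))
f_A = -13.368 / -53.882 = 0.2481

0.248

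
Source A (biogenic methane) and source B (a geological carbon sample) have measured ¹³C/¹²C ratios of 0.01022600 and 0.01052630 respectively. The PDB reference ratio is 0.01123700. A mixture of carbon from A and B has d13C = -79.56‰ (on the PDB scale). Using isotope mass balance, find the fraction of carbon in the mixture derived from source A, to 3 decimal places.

δ_A = (0.01022600/0.01123700 − 1)×1000 = (0.910029 − 1)×1000 = -89.971‰
δ_B = (0.01052630/0.01123700 − 1)×1000 = (0.936754 − 1)×1000 = -63.246‰
f_A = (δ_mix − δ_B)/(δ_A − δ_B) = (-79.56 − (-63.246))/(-89.971 − (-63.246))
f_A = -16.314 / -26.724 = 0.6104

0.610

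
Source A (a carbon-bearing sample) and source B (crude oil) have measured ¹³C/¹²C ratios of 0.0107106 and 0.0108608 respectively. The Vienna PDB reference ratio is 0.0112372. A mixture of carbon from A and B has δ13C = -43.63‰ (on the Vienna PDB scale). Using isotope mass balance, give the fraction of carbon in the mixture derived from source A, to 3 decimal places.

δ_A = (0.0107106/0.0112372 − 1)×1000 = (0.953138 − 1)×1000 = -46.862‰
δ_B = (0.0108608/0.0112372 − 1)×1000 = (0.966504 − 1)×1000 = -33.496‰
f_A = (δ_mix − δ_B)/(δ_A − δ_B) = (-43.63 − (-33.496))/(-46.862 − (-33.496))
f_A = -10.134 / -13.366 = 0.7582

0.758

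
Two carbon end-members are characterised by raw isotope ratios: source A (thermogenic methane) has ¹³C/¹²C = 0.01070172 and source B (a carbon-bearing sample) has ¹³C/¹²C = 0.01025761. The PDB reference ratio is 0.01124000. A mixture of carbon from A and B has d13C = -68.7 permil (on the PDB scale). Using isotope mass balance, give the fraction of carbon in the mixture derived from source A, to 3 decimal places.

0.473

δ_A = (0.01070172/0.01124000 − 1)×1000 = (0.952110 − 1)×1000 = -47.890 permil
δ_B = (0.01025761/0.01124000 − 1)×1000 = (0.912599 − 1)×1000 = -87.401 permil
f_A = (δ_mix − δ_B)/(δ_A − δ_B) = (-68.7 − (-87.401))/(-47.890 − (-87.401))
f_A = 18.701 / 39.512 = 0.4733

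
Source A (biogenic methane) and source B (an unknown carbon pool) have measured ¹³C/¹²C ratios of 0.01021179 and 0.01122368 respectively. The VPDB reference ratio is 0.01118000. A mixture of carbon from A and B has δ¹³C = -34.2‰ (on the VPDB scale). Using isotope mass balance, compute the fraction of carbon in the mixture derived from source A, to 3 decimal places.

δ_A = (0.01021179/0.01118000 − 1)×1000 = (0.913398 − 1)×1000 = -86.602‰
δ_B = (0.01122368/0.01118000 − 1)×1000 = (1.003907 − 1)×1000 = 3.907‰
f_A = (δ_mix − δ_B)/(δ_A − δ_B) = (-34.2 − (3.907))/(-86.602 − (3.907))
f_A = -38.107 / -90.509 = 0.4210

0.421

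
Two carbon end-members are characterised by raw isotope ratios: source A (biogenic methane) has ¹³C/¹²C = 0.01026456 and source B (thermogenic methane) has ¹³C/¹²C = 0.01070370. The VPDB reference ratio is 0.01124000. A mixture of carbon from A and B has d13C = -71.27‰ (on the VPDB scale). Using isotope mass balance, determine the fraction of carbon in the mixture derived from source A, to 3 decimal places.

δ_A = (0.01026456/0.01124000 − 1)×1000 = (0.913217 − 1)×1000 = -86.783‰
δ_B = (0.01070370/0.01124000 − 1)×1000 = (0.952286 − 1)×1000 = -47.714‰
f_A = (δ_mix − δ_B)/(δ_A − δ_B) = (-71.27 − (-47.714))/(-86.783 − (-47.714))
f_A = -23.556 / -39.069 = 0.6029

0.603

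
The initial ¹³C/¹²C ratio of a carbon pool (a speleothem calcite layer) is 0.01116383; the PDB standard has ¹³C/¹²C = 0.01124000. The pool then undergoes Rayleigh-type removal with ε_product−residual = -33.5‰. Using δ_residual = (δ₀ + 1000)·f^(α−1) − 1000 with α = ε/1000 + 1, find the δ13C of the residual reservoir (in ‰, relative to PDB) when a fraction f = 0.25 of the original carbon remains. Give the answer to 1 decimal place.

40.4‰

δ₀ = (0.01116383/0.01124000 − 1)×1000 = (0.993223 − 1)×1000 = -6.777‰
α − 1 = ε/1000 = -0.0335
f^(α−1) = 0.25^(-0.0335) = 1.047536
δ_res = (-6.777 + 1000) × 1.047536 − 1000 = 1040.437 − 1000 = 40.44‰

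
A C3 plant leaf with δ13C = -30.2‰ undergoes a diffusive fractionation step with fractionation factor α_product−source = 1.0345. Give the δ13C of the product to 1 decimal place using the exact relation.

δ_product = (δ_source + 1000)·α − 1000
δ_product = (-30.2 + 1000) × 1.0345 − 1000
δ_product = 1003.258 − 1000 = 3.26‰

3.3‰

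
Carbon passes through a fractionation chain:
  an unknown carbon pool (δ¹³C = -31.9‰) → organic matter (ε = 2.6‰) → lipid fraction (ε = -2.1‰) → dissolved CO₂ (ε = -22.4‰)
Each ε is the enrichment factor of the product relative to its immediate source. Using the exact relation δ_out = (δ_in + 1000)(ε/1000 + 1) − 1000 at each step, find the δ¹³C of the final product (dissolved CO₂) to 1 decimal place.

-53.1‰

step 1: δ = (-31.90 + 1000)·(2.6/1000 + 1) − 1000 = -29.38‰
step 2: δ = (-29.38 + 1000)·(-2.1/1000 + 1) − 1000 = -31.42‰
step 3: δ = (-31.42 + 1000)·(-22.4/1000 + 1) − 1000 = -53.12‰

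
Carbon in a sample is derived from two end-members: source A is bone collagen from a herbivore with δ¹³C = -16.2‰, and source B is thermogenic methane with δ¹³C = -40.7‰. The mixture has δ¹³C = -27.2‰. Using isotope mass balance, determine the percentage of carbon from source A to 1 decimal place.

55.1%

δ_mix = f_A·δ_A + (1 − f_A)·δ_B  ⇒  f_A = (δ_mix − δ_B)/(δ_A − δ_B)
f_A = (-27.2 − (-40.7)) / (-16.2 − (-40.7))
f_A = 13.5 / 24.5 = 0.5510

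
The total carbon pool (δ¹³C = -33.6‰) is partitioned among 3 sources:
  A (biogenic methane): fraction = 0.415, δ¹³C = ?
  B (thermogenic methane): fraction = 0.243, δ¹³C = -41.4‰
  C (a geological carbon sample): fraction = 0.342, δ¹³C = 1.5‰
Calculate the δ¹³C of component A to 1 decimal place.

Isotope mass balance: δ_bulk = Σ fᵢ·δᵢ.
-33.6 = 0.415×δ_A + 0.243×(-41.4) + 0.342×(1.5)
0.415·δ_A = -33.6 − (-9.547) = -24.053
δ_A = -24.053 / 0.415 = -57.96‰

-58.0‰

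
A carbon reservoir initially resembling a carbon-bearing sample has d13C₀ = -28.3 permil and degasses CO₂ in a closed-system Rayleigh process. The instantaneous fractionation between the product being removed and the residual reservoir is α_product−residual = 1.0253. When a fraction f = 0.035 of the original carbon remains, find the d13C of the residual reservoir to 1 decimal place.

-107.3 permil

Rayleigh residual: δ_res = (δ₀ + 1000)·f^(α−1) − 1000
α − 1 = 0.02530
f^(α−1) = 0.035^(0.02530) = 0.918681
δ_res = (-28.3 + 1000) × 0.918681 − 1000 = 892.683 − 1000 = -107.32 permil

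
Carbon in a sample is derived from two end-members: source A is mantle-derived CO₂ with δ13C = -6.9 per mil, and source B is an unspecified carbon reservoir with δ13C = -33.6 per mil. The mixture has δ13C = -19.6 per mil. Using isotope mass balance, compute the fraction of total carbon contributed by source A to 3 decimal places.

0.524

δ_mix = f_A·δ_A + (1 − f_A)·δ_B  ⇒  f_A = (δ_mix − δ_B)/(δ_A − δ_B)
f_A = (-19.6 − (-33.6)) / (-6.9 − (-33.6))
f_A = 14.0 / 26.7 = 0.5243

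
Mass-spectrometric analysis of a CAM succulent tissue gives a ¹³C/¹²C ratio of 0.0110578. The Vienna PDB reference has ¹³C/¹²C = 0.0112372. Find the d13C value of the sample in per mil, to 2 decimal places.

-15.96 per mil

d13C = (R_sample / R_standard − 1) × 1000
R_sample / R_standard = 0.0110578 / 0.0112372 = 0.984035
d13C = (0.984035 − 1) × 1000 = -15.965 per mil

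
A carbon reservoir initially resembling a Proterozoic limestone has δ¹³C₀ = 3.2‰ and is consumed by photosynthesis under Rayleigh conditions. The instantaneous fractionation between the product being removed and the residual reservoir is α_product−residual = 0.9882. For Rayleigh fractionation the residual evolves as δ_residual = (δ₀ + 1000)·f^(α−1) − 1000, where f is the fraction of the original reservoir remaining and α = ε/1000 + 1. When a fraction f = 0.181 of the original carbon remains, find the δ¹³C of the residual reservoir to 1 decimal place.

Rayleigh residual: δ_res = (δ₀ + 1000)·f^(α−1) − 1000
α − 1 = -0.01180
f^(α−1) = 0.181^(-0.01180) = 1.020374
δ_res = (3.2 + 1000) × 1.020374 − 1000 = 1023.639 − 1000 = 23.64‰

23.6‰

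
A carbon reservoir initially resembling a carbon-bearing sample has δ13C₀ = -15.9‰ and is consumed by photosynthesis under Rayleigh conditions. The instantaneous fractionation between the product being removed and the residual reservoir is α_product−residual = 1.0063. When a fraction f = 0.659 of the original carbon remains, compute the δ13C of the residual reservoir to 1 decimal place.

Rayleigh residual: δ_res = (δ₀ + 1000)·f^(α−1) − 1000
α − 1 = 0.00630
f^(α−1) = 0.659^(0.00630) = 0.997376
δ_res = (-15.9 + 1000) × 0.997376 − 1000 = 981.518 − 1000 = -18.48‰

-18.5‰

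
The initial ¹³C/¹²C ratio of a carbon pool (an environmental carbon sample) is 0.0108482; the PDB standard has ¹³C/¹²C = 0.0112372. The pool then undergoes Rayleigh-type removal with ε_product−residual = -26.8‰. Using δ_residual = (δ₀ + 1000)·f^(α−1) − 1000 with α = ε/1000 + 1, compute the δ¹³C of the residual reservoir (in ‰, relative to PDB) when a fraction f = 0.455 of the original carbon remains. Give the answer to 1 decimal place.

-14.0‰

δ₀ = (0.0108482/0.0112372 − 1)×1000 = (0.965383 − 1)×1000 = -34.617‰
α − 1 = ε/1000 = -0.0268
f^(α−1) = 0.455^(-0.0268) = 1.021328
δ_res = (-34.617 + 1000) × 1.021328 − 1000 = 985.973 − 1000 = -14.03‰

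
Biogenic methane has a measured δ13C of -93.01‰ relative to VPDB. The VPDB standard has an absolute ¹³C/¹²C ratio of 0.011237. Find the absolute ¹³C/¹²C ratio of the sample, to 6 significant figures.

0.0101918

R_sample = R_standard × (δ13C/1000 + 1)
R_sample = 0.011237 × (-93.01/1000 + 1) = 0.011237 × 0.906990
R_sample = 0.0101918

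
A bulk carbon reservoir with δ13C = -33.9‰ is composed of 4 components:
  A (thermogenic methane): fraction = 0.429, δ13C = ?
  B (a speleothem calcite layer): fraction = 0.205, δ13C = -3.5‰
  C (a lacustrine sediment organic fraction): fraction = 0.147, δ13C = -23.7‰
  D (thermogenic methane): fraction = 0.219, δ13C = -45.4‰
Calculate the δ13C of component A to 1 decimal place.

Isotope mass balance: δ_bulk = Σ fᵢ·δᵢ.
-33.9 = 0.429×δ_A + 0.205×(-3.5) + 0.147×(-23.7) + 0.219×(-45.4)
0.429·δ_A = -33.9 − (-14.144) = -19.756
δ_A = -19.756 / 0.429 = -46.05‰

-46.1‰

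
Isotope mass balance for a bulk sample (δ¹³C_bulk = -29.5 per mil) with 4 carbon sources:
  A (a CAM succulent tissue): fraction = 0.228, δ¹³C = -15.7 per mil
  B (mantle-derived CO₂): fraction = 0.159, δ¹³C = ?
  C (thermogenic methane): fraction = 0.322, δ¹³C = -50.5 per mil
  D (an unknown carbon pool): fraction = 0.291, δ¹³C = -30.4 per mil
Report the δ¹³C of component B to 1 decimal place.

-5.1 per mil

Isotope mass balance: δ_bulk = Σ fᵢ·δᵢ.
-29.5 = 0.228×(-15.7) + 0.159×δ_B + 0.322×(-50.5) + 0.291×(-30.4)
0.159·δ_B = -29.5 − (-28.687) = -0.813
δ_B = -0.813 / 0.159 = -5.11 per mil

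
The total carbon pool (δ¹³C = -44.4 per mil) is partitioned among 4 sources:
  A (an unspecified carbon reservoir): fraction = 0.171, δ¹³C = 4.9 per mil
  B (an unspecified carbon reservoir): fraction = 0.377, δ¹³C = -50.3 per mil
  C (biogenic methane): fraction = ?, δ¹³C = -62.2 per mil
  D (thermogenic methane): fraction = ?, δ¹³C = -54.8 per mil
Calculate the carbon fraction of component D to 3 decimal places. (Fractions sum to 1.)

0.249

Let f_D and f_C be the unknown fractions; fractions sum to 1 so f_D + f_C = 0.452.
Mass balance: Σ fᵢ·δᵢ = δ_bulk ⇒ f_D·(-54.8) + f_C·(-62.2) = -44.4 − (-18.125) = -26.275
Substitute f_C = 0.452 − f_D:
f_D·(-54.8 − -62.2) = -26.275 − 0.452×(-62.2) = 1.840
f_D = 1.840 / 7.4 = 0.2486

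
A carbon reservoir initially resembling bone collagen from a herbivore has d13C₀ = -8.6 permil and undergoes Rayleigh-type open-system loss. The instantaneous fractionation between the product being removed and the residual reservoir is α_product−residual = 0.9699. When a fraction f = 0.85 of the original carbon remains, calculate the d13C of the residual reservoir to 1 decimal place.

-3.7 permil

Rayleigh residual: δ_res = (δ₀ + 1000)·f^(α−1) − 1000
α − 1 = -0.03010
f^(α−1) = 0.85^(-0.03010) = 1.004904
δ_res = (-8.6 + 1000) × 1.004904 − 1000 = 996.262 − 1000 = -3.74 permil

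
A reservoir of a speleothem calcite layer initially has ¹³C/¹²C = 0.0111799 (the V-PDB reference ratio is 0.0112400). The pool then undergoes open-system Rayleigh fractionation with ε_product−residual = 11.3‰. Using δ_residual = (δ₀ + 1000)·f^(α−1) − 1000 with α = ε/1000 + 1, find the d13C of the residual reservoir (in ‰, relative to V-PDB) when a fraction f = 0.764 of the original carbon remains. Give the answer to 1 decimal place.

δ₀ = (0.0111799/0.0112400 − 1)×1000 = (0.994653 − 1)×1000 = -5.347‰
α − 1 = ε/1000 = 0.0113
f^(α−1) = 0.764^(0.0113) = 0.996963
δ_res = (-5.347 + 1000) × 0.996963 − 1000 = 991.632 − 1000 = -8.37‰

-8.4‰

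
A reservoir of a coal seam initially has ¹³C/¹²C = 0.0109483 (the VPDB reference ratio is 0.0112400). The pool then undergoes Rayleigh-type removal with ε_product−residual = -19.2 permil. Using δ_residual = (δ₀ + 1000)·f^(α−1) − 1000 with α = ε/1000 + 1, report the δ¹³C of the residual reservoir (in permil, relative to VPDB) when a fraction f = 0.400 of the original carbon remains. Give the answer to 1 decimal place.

δ₀ = (0.0109483/0.0112400 − 1)×1000 = (0.974048 − 1)×1000 = -25.952 permil
α − 1 = ε/1000 = -0.0192
f^(α−1) = 0.400^(-0.0192) = 1.017748
δ_res = (-25.952 + 1000) × 1.017748 − 1000 = 991.336 − 1000 = -8.66 permil

-8.7 permil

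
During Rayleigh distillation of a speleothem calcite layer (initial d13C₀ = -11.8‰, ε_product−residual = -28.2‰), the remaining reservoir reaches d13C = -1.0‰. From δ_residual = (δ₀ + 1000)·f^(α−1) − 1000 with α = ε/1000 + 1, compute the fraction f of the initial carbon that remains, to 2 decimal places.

0.68

α − 1 = ε/1000 = -0.0282
(δ_res + 1000)/(δ₀ + 1000) = (-1.0 + 1000)/(-11.8 + 1000) = 999.0/988.2 = 1.010929
f = 1.010929^(1/-0.0282) = exp(ln(1.010929)/-0.0282) = exp(0.01087/-0.0282)
f = exp(-0.3854) = 0.6801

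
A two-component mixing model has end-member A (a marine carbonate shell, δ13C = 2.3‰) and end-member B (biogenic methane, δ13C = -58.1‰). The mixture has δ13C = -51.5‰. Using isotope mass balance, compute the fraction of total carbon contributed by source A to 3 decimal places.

0.109

δ_mix = f_A·δ_A + (1 − f_A)·δ_B  ⇒  f_A = (δ_mix − δ_B)/(δ_A − δ_B)
f_A = (-51.5 − (-58.1)) / (2.3 − (-58.1))
f_A = 6.6 / 60.4 = 0.1093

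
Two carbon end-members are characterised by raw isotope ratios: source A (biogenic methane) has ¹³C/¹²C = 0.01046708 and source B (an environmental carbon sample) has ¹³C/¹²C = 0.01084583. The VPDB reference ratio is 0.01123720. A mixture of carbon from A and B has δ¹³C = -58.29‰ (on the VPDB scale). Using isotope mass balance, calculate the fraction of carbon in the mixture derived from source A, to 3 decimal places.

δ_A = (0.01046708/0.01123720 − 1)×1000 = (0.931467 − 1)×1000 = -68.533‰
δ_B = (0.01084583/0.01123720 − 1)×1000 = (0.965172 − 1)×1000 = -34.828‰
f_A = (δ_mix − δ_B)/(δ_A − δ_B) = (-58.29 − (-34.828))/(-68.533 − (-34.828))
f_A = -23.462 / -33.705 = 0.6961

0.696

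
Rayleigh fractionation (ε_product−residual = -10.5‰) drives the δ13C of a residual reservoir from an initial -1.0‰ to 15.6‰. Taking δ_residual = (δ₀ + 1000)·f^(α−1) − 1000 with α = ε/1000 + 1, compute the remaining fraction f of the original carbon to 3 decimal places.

0.208

α − 1 = ε/1000 = -0.0105
(δ_res + 1000)/(δ₀ + 1000) = (15.6 + 1000)/(-1.0 + 1000) = 1015.6/999.0 = 1.016617
f = 1.016617^(1/-0.0105) = exp(ln(1.016617)/-0.0105) = exp(0.01648/-0.0105)
f = exp(-1.5695) = 0.2081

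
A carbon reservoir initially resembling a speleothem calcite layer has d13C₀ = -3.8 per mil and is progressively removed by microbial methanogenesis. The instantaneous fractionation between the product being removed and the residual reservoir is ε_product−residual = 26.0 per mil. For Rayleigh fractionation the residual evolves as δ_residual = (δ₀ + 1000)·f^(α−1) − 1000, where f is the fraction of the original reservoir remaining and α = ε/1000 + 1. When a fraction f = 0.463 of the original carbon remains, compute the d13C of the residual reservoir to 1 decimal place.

-23.5 per mil

Rayleigh residual: δ_res = (δ₀ + 1000)·f^(α−1) − 1000
α = ε/1000 + 1 = 1.02600, so α − 1 = 0.02600
f^(α−1) = 0.463^(0.02600) = 0.980178
δ_res = (-3.8 + 1000) × 0.980178 − 1000 = 976.454 − 1000 = -23.55 per mil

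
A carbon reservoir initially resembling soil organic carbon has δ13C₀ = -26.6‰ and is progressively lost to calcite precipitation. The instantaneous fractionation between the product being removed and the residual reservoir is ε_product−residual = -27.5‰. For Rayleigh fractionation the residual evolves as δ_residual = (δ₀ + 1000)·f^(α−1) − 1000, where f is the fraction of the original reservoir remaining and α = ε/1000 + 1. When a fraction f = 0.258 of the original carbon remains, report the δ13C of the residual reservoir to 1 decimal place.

10.3‰

Rayleigh residual: δ_res = (δ₀ + 1000)·f^(α−1) − 1000
α = ε/1000 + 1 = 0.97250, so α − 1 = -0.02750
f^(α−1) = 0.258^(-0.02750) = 1.037960
δ_res = (-26.6 + 1000) × 1.037960 − 1000 = 1010.350 − 1000 = 10.35‰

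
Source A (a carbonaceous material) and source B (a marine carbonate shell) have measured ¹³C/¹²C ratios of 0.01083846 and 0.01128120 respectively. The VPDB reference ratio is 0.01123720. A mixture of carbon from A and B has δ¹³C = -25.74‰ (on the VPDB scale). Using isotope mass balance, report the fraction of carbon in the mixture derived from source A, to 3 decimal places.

δ_A = (0.01083846/0.01123720 − 1)×1000 = (0.964516 − 1)×1000 = -35.484‰
δ_B = (0.01128120/0.01123720 − 1)×1000 = (1.003916 − 1)×1000 = 3.916‰
f_A = (δ_mix − δ_B)/(δ_A − δ_B) = (-25.74 − (3.916))/(-35.484 − (3.916))
f_A = -29.656 / -39.399 = 0.7527

0.753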